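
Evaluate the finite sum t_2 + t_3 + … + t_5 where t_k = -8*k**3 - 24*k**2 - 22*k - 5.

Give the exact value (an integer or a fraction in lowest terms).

Σ = -3416

Ratio r(k) = (8*k**3 + 48*k**2 + 94*k + 59)/(8*k**3 + 24*k**2 + 22*k + 5).
Factor: A=1; B=1; C=k**3 + 3*k**2 + 11*k/4 + 5/8.
Set up (1)·f(k+1) − (1)·f(k) − (k**3 + 3*k**2 + 11*k/4 + 5/8) = 0.
Degrees (0,0,3) ⇒ d ≤ 4.
Match coefficients ⇒ f(k) = k*(2*k**3 + 4*k**2 + k - 2)/8.
Certificate R = B(k−1)f/C = k*(2*k**3 + 4*k**2 + k - 2)/(8*k**3 + 24*k**2 + 22*k + 5) gives s_k = k*(-2*k**3 - 4*k**2 - k + 2).
Verify: -8*k**3 - 24*k**2 - 22*k - 5 matches t_k.
Evaluate s at k=6 and k=2: -3480 and -64; difference -3416.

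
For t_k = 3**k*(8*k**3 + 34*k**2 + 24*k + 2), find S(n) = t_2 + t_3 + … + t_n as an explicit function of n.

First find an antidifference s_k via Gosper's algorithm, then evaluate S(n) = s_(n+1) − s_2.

S(n) = 12*3**n*n**3 + 33*3**n*n**2 + 21*3**n*n + 3*3**n - 207

r(k) = 3*(4*k**3 + 29*k**2 + 58*k + 34)/(4*k**3 + 17*k**2 + 12*k + 1) after simplifying.
Gosper form: A/B · C(k+1)/C(k) with A=3, B=1, C=k**3 + 17*k**2/4 + 3*k + 1/4.
Set up (3)·f(k+1) − (1)·f(k) − (k**3 + 17*k**2/4 + 3*k + 1/4) = 0.
Bound: deg f ≤ 3.
Solving with deg f ≤ 3: f(k) = (4*k**3 - k**2 - 3*k + 1)/8.
R(k) = B(k−1)·f(k)/C(k) = (4*k**3 - k**2 - 3*k + 1)/(2*(4*k**3 + 17*k**2 + 12*k + 1)); s_k = R·t_k = 3**k*(4*k**3 - k**2 - 3*k + 1).
Δs = 3**k*(8*k**3 + 34*k**2 + 24*k + 2), as required.
Telescope: S(n) = s_(n+1) − s_(2) = 3**(n + 1)*(4*n**3 + 11*n**2 + 7*n + 1) − (207) = 12*3**n*n**3 + 33*3**n*n**2 + 21*3**n*n + 3*3**n - 207.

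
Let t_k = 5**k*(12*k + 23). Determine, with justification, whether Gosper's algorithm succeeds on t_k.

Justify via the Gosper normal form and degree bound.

Yes. s_k = 5**k*(3*k + 2).

Compute t_(k+1)/t_k: get 5*(12*k + 35)/(12*k + 23).
A = 5, B = 1, C = k + 23/12.
Key eq: (5)·f(k+1) = (1)·f(k) + (k + 23/12).
Bound: deg f ≤ 1.
Solving with deg f ≤ 1: f(k) = (3*k + 2)/12.
Then R = B(k−1)f/C = (3*k + 2)/(12*k + 23), so s_k = R(k)·t_k = 5**k*(3*k + 2).
Δs = 5**k*(12*k + 23), as required.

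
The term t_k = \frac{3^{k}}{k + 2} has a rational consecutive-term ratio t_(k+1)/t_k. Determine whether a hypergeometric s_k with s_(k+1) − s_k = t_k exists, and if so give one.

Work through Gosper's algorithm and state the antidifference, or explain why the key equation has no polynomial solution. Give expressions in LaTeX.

no hypergeometric antidifference exists

Ratio r(k) = 3*(k + 2)/(k + 3).
So A=3*k + 6 and B=k + 3, with C=1.
Key eq: (3*k + 6)·f(k+1) = (k + 2)·f(k) + (1).
d = -1 from the (1,1,0) case.
d = -1 < 0 ⇒ no nonzero polynomial f; not summable.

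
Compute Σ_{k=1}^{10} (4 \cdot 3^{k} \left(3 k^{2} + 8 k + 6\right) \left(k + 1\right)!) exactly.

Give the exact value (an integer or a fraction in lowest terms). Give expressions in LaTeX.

Step 1: r(k) = 3*(3*k**3 + 20*k**2 + 45*k + 34)/(3*k**2 + 8*k + 6).
Take A(k)=3*k + 6, B(k)=1, C(k)=k**2 + 8*k/3 + 2.
Key eq: (3*k + 6)·f(k+1) = (1)·f(k) + (k**2 + 8*k/3 + 2).
deg f ≤ 1 (via 1,0,2).
Match coefficients ⇒ f(k) = k/3.
Then R = B(k−1)f/C = k/(3*k**2 + 8*k + 6), so s_k = R(k)·t_k = 4*3**k*k*factorial(k + 1).
s_(k+1) − s_k = 4*3**k*(3*k**2 + 8*k + 6)*factorial(k + 1) = t_k.
Telescoping: Σ = s_(11) − s_(1) = 3733562643148800 − (24) = 3733562643148776.

Σ = 3733562643148776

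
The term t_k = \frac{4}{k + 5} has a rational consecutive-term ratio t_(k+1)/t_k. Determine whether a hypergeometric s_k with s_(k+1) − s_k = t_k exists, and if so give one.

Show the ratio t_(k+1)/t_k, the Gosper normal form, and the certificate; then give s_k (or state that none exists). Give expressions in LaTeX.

Ratio r(k) = (k + 5)/(k + 6).
A = k + 5, B = k + 6, C = 1.
Set up (k + 5)·f(k+1) − (k + 5)·f(k) − (1) = 0.
Degrees (1,1,0) ⇒ d ≤ 0.
f = c0 ⇒ A·f(k+1) − B(k−1)·f(k) − C = -1. The system {-1 = 0} is inconsistent; no antidifference.

none — t_k is not Gosper-summable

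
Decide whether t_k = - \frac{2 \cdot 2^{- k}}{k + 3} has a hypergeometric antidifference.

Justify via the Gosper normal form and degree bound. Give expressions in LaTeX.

Compute t_(k+1)/t_k: get (k + 3)/(2*(k + 4)).
Gosper form: A/B · C(k+1)/C(k) with A=k/2 + 3/2, B=k + 4, C=1.
Need (k/2 + 3/2)·f(k+1) − (k + 3)·f(k) = 1.
From deg A=1, deg B=1, deg C=0: d=-1.
d = -1 < 0 ⇒ no nonzero polynomial f; not summable.

No — key equation has no polynomial f.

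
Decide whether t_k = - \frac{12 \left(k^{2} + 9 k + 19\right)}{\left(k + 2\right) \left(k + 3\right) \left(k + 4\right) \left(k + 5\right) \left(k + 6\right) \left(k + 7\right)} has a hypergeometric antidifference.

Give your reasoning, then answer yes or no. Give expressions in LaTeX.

Yes. s_k = \frac{k \left(- k^{2} - 12 k - 44\right)}{12 \left(k^{3} + 12 k^{2} + 44 k + 48\right)}.

Step 1: r(k) = (k + 2)*(9*k + (k + 1)**2 + 28)/((k + 8)*(k**2 + 9*k + 19)).
Gosper form: A/B · C(k+1)/C(k) with A=k + 2, B=k + 8, C=k**2 + 9*k + 19.
f must satisfy (k + 2)·f(k+1) − (k + 7)·f(k) = k**2 + 9*k + 19.
Bound: deg f ≤ 5.
Solve for f: f(k) = k*(k + 3)*(k + 5)*(k**2 + 12*k + 44)/144 (degree 5 ≤ 5).
So s_k = (B(k−1)f/C)·t_k = (k*(k + 3)*(k + 5)*(k + 7)*(k**2 + 12*k + 44)/(144*(k**2 + 9*k + 19)))·t_k = k*(-k**2 - 12*k - 44)/(12*(k**3 + 12*k**2 + 44*k + 48)).
Check: Δs_k = 12*(-k**2 - 9*k - 19)/(k**6 + 27*k**5 + 295*k**4 + 1665*k**3 + 5104*k**2 + 8028*k + 5040). ✓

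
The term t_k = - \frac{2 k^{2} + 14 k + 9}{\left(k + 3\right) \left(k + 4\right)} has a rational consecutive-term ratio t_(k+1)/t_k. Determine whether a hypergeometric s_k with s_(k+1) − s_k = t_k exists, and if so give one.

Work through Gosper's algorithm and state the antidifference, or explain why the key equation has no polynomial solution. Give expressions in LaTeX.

Ratio r(k) = (k + 3)*(14*k + 2*(k + 1)**2 + 23)/((k + 5)*(2*k**2 + 14*k + 9)).
Take A(k)=k + 3, B(k)=k + 5, C(k)=k**2 + 7*k + 9/2.
Need (k + 3)·f(k+1) − (k + 4)·f(k) = k**2 + 7*k + 9/2.
deg f ≤ 2 (via 1,1,2).
Solving with deg f ≤ 2: f(k) = k*(2*k + 1)/2.
So s_k = (B(k−1)f/C)·t_k = (k*(k + 4)*(2*k + 1)/(2*k**2 + 14*k + 9))·t_k = k*(-2*k - 1)/(k + 3).
Check: Δs_k = (-2*k**2 - 14*k - 9)/(k**2 + 7*k + 12). ✓

s_k = \frac{k \left(- 2 k - 1\right)}{k + 3}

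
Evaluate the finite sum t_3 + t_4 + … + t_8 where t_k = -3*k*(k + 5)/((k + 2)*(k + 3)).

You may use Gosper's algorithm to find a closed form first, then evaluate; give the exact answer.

Σ = -882/55

Compute t_(k+1)/t_k: get (k + 1)*(k + 2)*(k + 6)/(k*(k + 4)*(k + 5)).
Factor: A=k + 2; B=k + 4; C=k**2 + 5*k.
f must satisfy (k + 2)·f(k+1) − (k + 3)·f(k) = k**2 + 5*k.
d = 2 from the (1,1,2) case.
A polynomial solution: f(k) = k*(k - 1).
So s_k = (B(k−1)f/C)·t_k = ((k - 1)*(k + 3)/(k + 5))·t_k = 3*k*(1 - k)/(k + 2).
Check: Δs_k = 3*k*(-k - 5)/(k**2 + 5*k + 6). ✓
Telescoping: Σ = s_(9) − s_(3) = -216/11 − (-18/5) = -882/55.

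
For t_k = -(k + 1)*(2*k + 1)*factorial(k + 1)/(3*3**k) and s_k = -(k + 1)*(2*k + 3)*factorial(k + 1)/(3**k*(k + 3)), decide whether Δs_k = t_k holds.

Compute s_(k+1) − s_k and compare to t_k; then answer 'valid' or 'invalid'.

Invalid: residual 2*(2*k**3 + 9*k**2 + 4*k - 6)*factorial(k + 1)/(3*3**k*(k + 3)*(k + 4)) ≠ 0.

s_(k+1) = -(k + 2)*(2*k + 5)*factorial(k + 2)/(3*3**k*(k + 4))
s_(k+1) − s_k = -(2*k**4 + 13*k**3 + 28*k**2 + 35*k + 24)*factorial(k + 1)/(3*3**k*(k + 3)*(k + 4))
(s_(k+1) − s_k) − t_k = 2*(2*k**3 + 9*k**2 + 4*k - 6)*factorial(k + 1)/(3*3**k*(k + 3)*(k + 4))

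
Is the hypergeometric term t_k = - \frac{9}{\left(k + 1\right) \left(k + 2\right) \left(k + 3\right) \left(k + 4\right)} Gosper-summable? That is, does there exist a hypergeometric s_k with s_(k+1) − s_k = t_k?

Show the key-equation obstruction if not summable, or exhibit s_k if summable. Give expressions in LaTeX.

Yes. s_k = \frac{k \left(- k^{2} - 6 k - 11\right)}{2 \left(k + 1\right) \left(k + 2\right) \left(k + 3\right)}.

Compute t_(k+1)/t_k: get (k + 1)/(k + 5).
Take A(k)=k + 1, B(k)=k + 5, C(k)=1.
Key eq: (k + 1)·f(k+1) = (k + 4)·f(k) + (1).
deg f ≤ 3 (via 1,1,0).
A polynomial solution: f(k) = k*(k**2 + 6*k + 11)/18.
Then R = B(k−1)f/C = k*(k + 4)*(k**2 + 6*k + 11)/18, so s_k = R(k)·t_k = k*(-k**2 - 6*k - 11)/(2*(k + 1)*(k + 2)*(k + 3)).
Verify: -9/(k**4 + 10*k**3 + 35*k**2 + 50*k + 24) matches t_k.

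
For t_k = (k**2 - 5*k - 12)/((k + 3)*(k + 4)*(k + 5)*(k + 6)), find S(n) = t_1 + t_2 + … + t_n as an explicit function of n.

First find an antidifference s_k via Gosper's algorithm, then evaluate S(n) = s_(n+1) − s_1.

t_(k+1)/t_k = (k**3 - 25*k - 48)/(k**3 + 2*k**2 - 47*k - 84).
So A=k + 3 and B=k + 7, with C=k**2 - 5*k - 12.
f must satisfy (k + 3)·f(k+1) − (k + 6)·f(k) = k**2 - 5*k - 12.
deg f ≤ 3 (via 1,1,2).
Solving with deg f ≤ 3: f(k) = -k*(k**2 + 42*k + 77)/30.
So s_k = (B(k−1)f/C)·t_k = (-k*(k + 6)*(k**2 + 42*k + 77)/(30*(k**2 - 5*k - 12)))·t_k = k*(-k**2 - 42*k - 77)/(30*(k + 3)*(k + 4)*(k + 5)).
Verify: (k**2 - 5*k - 12)/(k**4 + 18*k**3 + 119*k**2 + 342*k + 360) matches t_k.
Telescope: S(n) = s_(n+1) − s_(1) = (-n**3 - 45*n**2 - 164*n - 120)/(30*(n**3 + 15*n**2 + 74*n + 120)) − (-1/30) = n*(-n - 3)/(n**3 + 15*n**2 + 74*n + 120).

S(n) = n*(-n - 3)/(n**3 + 15*n**2 + 74*n + 120)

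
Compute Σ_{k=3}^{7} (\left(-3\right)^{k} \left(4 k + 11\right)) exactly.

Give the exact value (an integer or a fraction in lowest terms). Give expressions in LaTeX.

r(k) = 3*(-4*k - 15)/(4*k + 11) after simplifying.
Factor: A=-3; B=1; C=k + 11/4.
Set up (-3)·f(k+1) − (1)·f(k) − (k + 11/4) = 0.
Bound: deg f ≤ 1.
Coefficient equations give f(k) = -(k + 2)/4.
R(k) = B(k−1)·f(k)/C(k) = -(k + 2)/(4*k + 11); s_k = R·t_k = (-3)**k*(-k - 2).
s_(k+1) − s_k = (-3)**k*(4*k + 11) = t_k.
Telescoping: Σ = s_(8) − s_(3) = -65610 − (135) = -65745.

Σ = -65745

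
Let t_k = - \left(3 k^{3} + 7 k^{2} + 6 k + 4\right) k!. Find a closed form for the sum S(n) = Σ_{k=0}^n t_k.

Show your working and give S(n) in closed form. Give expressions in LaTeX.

S(n) = - 3 n^{3} n! - 10 n^{2} n! - 7 n n! - 4

t_(k+1)/t_k = (3*k**4 + 19*k**3 + 45*k**2 + 49*k + 20)/(3*k**3 + 7*k**2 + 6*k + 4).
Take A(k)=k + 1, B(k)=1, C(k)=k**3 + 7*k**2/3 + 2*k + 4/3.
Key eq: (k + 1)·f(k+1) = (1)·f(k) + (k**3 + 7*k**2/3 + 2*k + 4/3).
d = 2 from the (1,0,3) case.
A polynomial solution: f(k) = (k - 1)*(3*k + 4)/3.
Certificate R = B(k−1)f/C = (k - 1)*(3*k + 4)/(3*k**3 + 7*k**2 + 6*k + 4) gives s_k = -(k - 1)*(3*k + 4)*factorial(k).
Check: Δs_k = -(3*k**3 + 7*k**2 + 6*k + 4)*factorial(k). ✓
Telescope: S(n) = s_(n+1) − s_(0) = -n*(3*n + 7)*factorial(n + 1) − (4) = -3*n**3*factorial(n) - 10*n**2*factorial(n) - 7*n*factorial(n) - 4.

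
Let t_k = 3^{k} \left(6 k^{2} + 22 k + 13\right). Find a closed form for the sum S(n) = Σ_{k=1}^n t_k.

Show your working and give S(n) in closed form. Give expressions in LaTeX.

Compute t_(k+1)/t_k: get 3*(6*k**2 + 34*k + 41)/(6*k**2 + 22*k + 13).
A = 3, B = 1, C = k**2 + 11*k/3 + 13/6.
Solve (3)·f(k+1) − (1)·f(k) = k**2 + 11*k/3 + 13/6.
Bound: deg f ≤ 2.
A polynomial solution: f(k) = (k + 1)*(3*k - 1)/6.
Then R = B(k−1)f/C = (k + 1)*(3*k - 1)/(6*k**2 + 22*k + 13), so s_k = R(k)·t_k = 3**k*(3*k**2 + 2*k - 1).
Verify: 3**k*(6*k**2 + 22*k + 13) matches t_k.
Σ_(k=1)^n t_k = s_(n+1) − s_(1) = (3**(n + 1)*(3*n**2 + 8*n + 4)) − (12), i.e. 9*3**n*n**2 + 24*3**n*n + 12*3**n - 12.

S(n) = 9 \cdot 3^{n} n^{2} + 24 \cdot 3^{n} n + 12 \cdot 3^{n} - 12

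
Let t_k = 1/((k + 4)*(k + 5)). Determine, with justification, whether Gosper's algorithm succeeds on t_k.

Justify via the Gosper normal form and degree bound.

Yes. s_k = k/(4*(k + 4)).

t_(k+1)/t_k = (k + 4)/(k + 6).
Factor: A=k + 4; B=k + 6; C=1.
Set up (k + 4)·f(k+1) − (k + 5)·f(k) − (1) = 0.
Degrees (1,1,0) ⇒ d ≤ 1.
Match coefficients ⇒ f(k) = k/4.
So s_k = (B(k−1)f/C)·t_k = (k*(k + 5)/4)·t_k = k/(4*(k + 4)).
s_(k+1) − s_k = 1/(k**2 + 9*k + 20) = t_k.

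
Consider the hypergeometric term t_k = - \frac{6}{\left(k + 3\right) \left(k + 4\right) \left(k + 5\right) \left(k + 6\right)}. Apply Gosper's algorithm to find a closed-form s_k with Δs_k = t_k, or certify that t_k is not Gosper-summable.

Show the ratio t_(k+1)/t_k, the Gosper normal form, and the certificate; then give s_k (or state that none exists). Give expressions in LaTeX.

s_k = \frac{k \left(- k^{2} - 12 k - 47\right)}{30 \left(k + 3\right) \left(k + 4\right) \left(k + 5\right)}

The ratio is (k + 3)/(k + 7).
Gosper form: A/B · C(k+1)/C(k) with A=k + 3, B=k + 7, C=1.
Key eq: (k + 3)·f(k+1) = (k + 6)·f(k) + (1).
Degrees (1,1,0) ⇒ d ≤ 3.
Solve for f: f(k) = k*(k**2 + 12*k + 47)/180 (degree 3 ≤ 3).
Certificate R = B(k−1)f/C = k*(k + 6)*(k**2 + 12*k + 47)/180 gives s_k = k*(-k**2 - 12*k - 47)/(30*(k + 3)*(k + 4)*(k + 5)).
Check: Δs_k = -6/(k**4 + 18*k**3 + 119*k**2 + 342*k + 360). ✓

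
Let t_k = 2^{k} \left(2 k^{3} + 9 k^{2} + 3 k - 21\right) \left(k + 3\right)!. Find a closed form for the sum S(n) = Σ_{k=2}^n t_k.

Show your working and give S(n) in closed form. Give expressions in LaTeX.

S(n) = 2 \cdot 2^{n} n^{2} \left(n + 4\right)! + 2 \cdot 2^{n} n \left(n + 4\right)! - 6 \cdot 2^{n} \left(n + 4\right)! + 480

The ratio is 2*(2*k**4 + 23*k**3 + 87*k**2 + 101*k - 28)/(2*k**3 + 9*k**2 + 3*k - 21).
Gosper form: A/B · C(k+1)/C(k) with A=2*k + 8, B=1, C=k**3 + 9*k**2/2 + 3*k/2 - 21/2.
Set up (2*k + 8)·f(k+1) − (1)·f(k) − (k**3 + 9*k**2/2 + 3*k/2 - 21/2) = 0.
Degrees (1,0,3) ⇒ d ≤ 2.
Match coefficients ⇒ f(k) = (k**2 - k - 3)/2.
Get s_k = R·t_k = 2**k*(k**2 - k - 3)*factorial(k + 3) with R(k) = B(k−1)f(k)/C(k) = (k**2 - k - 3)/(2*k**3 + 9*k**2 + 3*k - 21).
Check: Δs_k = 2**k*(2*k**3 + 9*k**2 + 3*k - 21)*factorial(k + 3). ✓
s_(n+1) = 2**(n + 1)*(n**2 + n - 3)*factorial(n + 4) and s_(2) = -480, so S(n) = 2*2**n*n**2*factorial(n + 4) + 2*2**n*n*factorial(n + 4) - 6*2**n*factorial(n + 4) + 480.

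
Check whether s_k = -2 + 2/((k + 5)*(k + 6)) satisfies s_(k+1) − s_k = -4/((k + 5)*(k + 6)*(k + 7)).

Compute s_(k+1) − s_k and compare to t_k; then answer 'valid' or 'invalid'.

valid (s_(k+1) − s_k reduces to t_k)

s_(k+1) = -2 + 2/((k + 6)*(k + 7))
s_(k+1) − s_k = -4/(k**3 + 18*k**2 + 107*k + 210)
(s_(k+1) − s_k) − t_k = 0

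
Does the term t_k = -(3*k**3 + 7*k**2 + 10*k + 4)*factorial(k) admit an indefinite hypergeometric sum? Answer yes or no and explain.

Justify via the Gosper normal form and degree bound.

Ratio r(k) = (3*k**4 + 19*k**3 + 49*k**2 + 57*k + 24)/(3*k**3 + 7*k**2 + 10*k + 4).
So A=k + 1 and B=1, with C=k**3 + 7*k**2/3 + 10*k/3 + 4/3.
f must satisfy (k + 1)·f(k+1) − (1)·f(k) = k**3 + 7*k**2/3 + 10*k/3 + 4/3.
From deg A=1, deg B=0, deg C=3: d=2.
A polynomial solution: f(k) = k*(3*k + 1)/3.
Then R = B(k−1)f/C = k*(3*k + 1)/(3*k**3 + 7*k**2 + 10*k + 4), so s_k = R(k)·t_k = -k*(3*k + 1)*factorial(k).
Δs = -(3*k**3 + 7*k**2 + 10*k + 4)*factorial(k), as required.

Yes. s_k = -k*(3*k + 1)*factorial(k).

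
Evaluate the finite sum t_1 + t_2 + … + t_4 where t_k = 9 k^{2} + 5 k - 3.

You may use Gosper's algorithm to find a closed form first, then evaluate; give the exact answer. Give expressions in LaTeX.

Compute t_(k+1)/t_k: get (9*k**2 + 23*k + 11)/(9*k**2 + 5*k - 3).
Take A(k)=1, B(k)=1, C(k)=k**2 + 5*k/9 - 1/3.
Solve (1)·f(k+1) − (1)·f(k) = k**2 + 5*k/9 - 1/3.
deg f ≤ 3 (via 0,0,2).
Solving with deg f ≤ 3: f(k) = k*(3*k**2 - 2*k - 4)/9.
Then R = B(k−1)f/C = k*(3*k**2 - 2*k - 4)/(9*k**2 + 5*k - 3), so s_k = R(k)·t_k = k*(3*k**2 - 2*k - 4).
Check: Δs_k = 9*k**2 + 5*k - 3. ✓
Telescoping: Σ = s_(5) − s_(1) = 305 − (-3) = 308.

Σ = 308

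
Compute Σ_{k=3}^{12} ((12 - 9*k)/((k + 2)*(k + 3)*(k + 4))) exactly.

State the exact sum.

Σ = -1/2

t_(k+1)/t_k = (k + 2)*(3*k - 1)/((k + 5)*(3*k - 4)).
Gosper form: A/B · C(k+1)/C(k) with A=k + 2, B=k + 5, C=k - 4/3.
Set up (k + 2)·f(k+1) − (k + 4)·f(k) − (k - 4/3) = 0.
deg f ≤ 2 (via 1,1,1).
A polynomial solution: f(k) = k*(k - 13)/18.
Certificate R = B(k−1)f/C = k*(k - 13)*(k + 4)/(6*(3*k - 4)) gives s_k = -k*(k - 13)/(2*(k + 2)*(k + 3)).
Check: Δs_k = 3*(4 - 3*k)/(k**3 + 9*k**2 + 26*k + 24). ✓
Telescoping: Σ = s_(13) − s_(3) = 0 − (1/2) = -1/2.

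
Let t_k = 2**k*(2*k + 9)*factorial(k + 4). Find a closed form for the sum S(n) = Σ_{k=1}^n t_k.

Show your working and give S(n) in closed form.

Compute t_(k+1)/t_k: get 2*(k + 5)*(2*k + 11)/(2*k + 9).
Take A(k)=2*k + 10, B(k)=1, C(k)=k + 9/2.
Need (2*k + 10)·f(k+1) − (1)·f(k) = k + 9/2.
d = 0 from the (1,0,1) case.
Match coefficients ⇒ f(k) = 1/2.
R(k) = B(k−1)·f(k)/C(k) = 1/(2*k + 9); s_k = R·t_k = 2**k*factorial(k + 4).
Check: Δs_k = 2**k*(2*k + 9)*factorial(k + 4). ✓
Σ_(k=1)^n t_k = s_(n+1) − s_(1) = (2**(n + 1)*factorial(n + 5)) − (240), i.e. 2*2**n*factorial(n + 5) - 240.

S(n) = 2*2**n*factorial(n + 5) - 240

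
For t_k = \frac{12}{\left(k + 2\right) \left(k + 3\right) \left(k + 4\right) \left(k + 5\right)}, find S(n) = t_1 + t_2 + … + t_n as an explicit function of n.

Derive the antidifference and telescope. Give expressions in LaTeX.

S(n) = \frac{n \left(n^{2} + 12 n + 47\right)}{15 \left(n^{3} + 12 n^{2} + 47 n + 60\right)}

r(k) = (k + 2)/(k + 6) after simplifying.
Gosper form: A/B · C(k+1)/C(k) with A=k + 2, B=k + 6, C=1.
Solve (k + 2)·f(k+1) − (k + 5)·f(k) = 1.
From deg A=1, deg B=1, deg C=0: d=3.
Coefficient equations give f(k) = k*(k**2 + 9*k + 26)/72.
Certificate R = B(k−1)f/C = k*(k + 5)*(k**2 + 9*k + 26)/72 gives s_k = k*(k**2 + 9*k + 26)/(6*(k + 2)*(k + 3)*(k + 4)).
Check: Δs_k = 12/(k**4 + 14*k**3 + 71*k**2 + 154*k + 120). ✓
s_(n+1) = (n**3 + 12*n**2 + 47*n + 36)/(6*(n**3 + 12*n**2 + 47*n + 60)) and s_(1) = 1/10, so S(n) = n*(n**2 + 12*n + 47)/(15*(n**3 + 12*n**2 + 47*n + 60)).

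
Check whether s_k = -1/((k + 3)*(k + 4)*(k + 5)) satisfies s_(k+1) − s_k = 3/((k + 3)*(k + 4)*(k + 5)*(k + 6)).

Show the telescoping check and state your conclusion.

valid (s_(k+1) − s_k reduces to t_k)

s_(k+1) = -1/((k + 4)*(k + 5)*(k + 6))
s_(k+1) − s_k = 3/((k + 3)*(k + 4)*(k + 5)*(k + 6))
(s_(k+1) − s_k) − t_k = 0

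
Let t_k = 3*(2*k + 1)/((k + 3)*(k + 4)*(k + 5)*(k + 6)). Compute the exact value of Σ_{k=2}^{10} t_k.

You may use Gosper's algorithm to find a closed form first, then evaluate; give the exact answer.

t_(k+1)/t_k = (k + 3)*(2*k + 3)/((k + 7)*(2*k + 1)).
Take A(k)=k + 3, B(k)=k + 7, C(k)=k + 1/2.
f must satisfy (k + 3)·f(k+1) − (k + 6)·f(k) = k + 1/2.
d = 3 from the (1,1,1) case.
Match coefficients ⇒ f(k) = k*(k**2 + 12*k + 2)/90.
R(k) = B(k−1)·f(k)/C(k) = k*(k + 6)*(k**2 + 12*k + 2)/(45*(2*k + 1)); s_k = R·t_k = k*(k**2 + 12*k + 2)/(15*(k + 3)*(k + 4)*(k + 5)).
s_(k+1) − s_k = 3*(2*k + 1)/(k**4 + 18*k**3 + 119*k**2 + 342*k + 360) = t_k.
Evaluate s at k=11 and k=2: 187/3360 and 2/105; difference 41/1120.

Σ = 41/1120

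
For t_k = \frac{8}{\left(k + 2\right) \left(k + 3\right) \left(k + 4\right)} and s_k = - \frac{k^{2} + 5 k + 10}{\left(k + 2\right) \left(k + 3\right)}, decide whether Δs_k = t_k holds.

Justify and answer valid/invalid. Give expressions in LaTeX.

s_(k+1) = (-5*k - (k + 1)**2 - 15)/((k + 3)*(k + 4))
s_(k+1) − s_k = 8/(k**3 + 9*k**2 + 26*k + 24)
(s_(k+1) − s_k) − t_k = 0

Valid — Δs_k = t_k.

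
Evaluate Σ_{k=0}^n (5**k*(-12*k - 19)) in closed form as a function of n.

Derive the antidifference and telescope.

S(n) = -15*5**n*n - 20*5**n + 1

Ratio r(k) = 5*(12*k + 31)/(12*k + 19).
A = 5, B = 1, C = k + 19/12.
Need (5)·f(k+1) − (1)·f(k) = k + 19/12.
d = 1 from the (0,0,1) case.
Solving with deg f ≤ 1: f(k) = (3*k + 1)/12.
Then R = B(k−1)f/C = (3*k + 1)/(12*k + 19), so s_k = R(k)·t_k = 5**k*(-3*k - 1).
Verify: 5**k*(-12*k - 19) matches t_k.
Σ_(k=0)^n t_k = s_(n+1) − s_(0) = (5**(n + 1)*(-3*n - 4)) − (-1), i.e. -15*5**n*n - 20*5**n + 1.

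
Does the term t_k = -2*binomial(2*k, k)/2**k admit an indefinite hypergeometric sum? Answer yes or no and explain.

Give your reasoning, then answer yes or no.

No; the degree bound rules out any f.

Compute t_(k+1)/t_k: get (2*k + 1)/(k + 1).
A = 2*k + 1, B = k + 1, C = 1.
Solve (2*k + 1)·f(k+1) − (k)·f(k) = 1.
From deg A=1, deg B=1, deg C=0: d=-1.
Bound -1 < 0, so the key equation has no polynomial solution.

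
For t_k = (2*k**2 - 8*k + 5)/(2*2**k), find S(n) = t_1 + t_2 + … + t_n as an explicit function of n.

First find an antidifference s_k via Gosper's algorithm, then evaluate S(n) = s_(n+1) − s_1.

S(n) = 2**(-n - 1)*(2**n - 2*n**2 - 1)

The ratio is (2*k**2 - 4*k - 1)/(2*(2*k**2 - 8*k + 5)).
Factor: A=1/2; B=1; C=k**2 - 4*k + 5/2.
Need (1/2)·f(k+1) − (1)·f(k) = k**2 - 4*k + 5/2.
d = 2 from the (0,0,2) case.
Solve for f: f(k) = -2*k**2 + 4*k - 3 (degree 2 ≤ 2).
Certificate R = B(k−1)f/C = -2*(2*k**2 - 4*k + 3)/(2*k**2 - 8*k + 5) gives s_k = (-2*k**2 + 4*k - 3)/2**k.
Verify: (2*k**2 - 8*k + 5)/(2*2**k) matches t_k.
Telescope: S(n) = s_(n+1) − s_(1) = 2**(-n - 1)*(-2*n**2 - 1) − (-1/2) = 2**(-n - 1)*(2**n - 2*n**2 - 1).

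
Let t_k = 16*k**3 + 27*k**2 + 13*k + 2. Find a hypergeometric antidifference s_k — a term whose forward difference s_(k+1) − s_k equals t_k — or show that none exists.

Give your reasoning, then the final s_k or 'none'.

Ratio r(k) = (16*k**3 + 75*k**2 + 115*k + 58)/(16*k**3 + 27*k**2 + 13*k + 2).
Take A(k)=1, B(k)=1, C(k)=k**3 + 27*k**2/16 + 13*k/16 + 1/8.
f must satisfy (1)·f(k+1) − (1)·f(k) = k**3 + 27*k**2/16 + 13*k/16 + 1/8.
Bound: deg f ≤ 4.
Solve for f: f(k) = k**2*(k + 1)*(4*k - 3)/16 (degree 4 ≤ 4).
So s_k = (B(k−1)f/C)·t_k = (k**2*(4*k - 3)/(16*k**2 + 11*k + 2))·t_k = k**2*(4*k**2 + k - 3).
s_(k+1) − s_k = 16*k**3 + 27*k**2 + 13*k + 2 = t_k.

s_k = k**2*(4*k**2 + k - 3)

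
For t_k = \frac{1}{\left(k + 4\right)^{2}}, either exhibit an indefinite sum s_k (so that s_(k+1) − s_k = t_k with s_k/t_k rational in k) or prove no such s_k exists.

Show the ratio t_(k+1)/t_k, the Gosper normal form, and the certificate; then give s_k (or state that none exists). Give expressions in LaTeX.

none (Gosper's algorithm certifies no s_k)

The ratio is (k + 4)**2/(k + 5)**2.
Factor: A=k**2 + 8*k + 16; B=k**2 + 10*k + 25; C=1.
Need (k**2 + 8*k + 16)·f(k+1) − (k**2 + 8*k + 16)·f(k) = 1.
Degrees (2,2,0) ⇒ d ≤ 0.
f = c0 ⇒ A·f(k+1) − B(k−1)·f(k) − C = -1. The system {-1 = 0} is inconsistent; no antidifference.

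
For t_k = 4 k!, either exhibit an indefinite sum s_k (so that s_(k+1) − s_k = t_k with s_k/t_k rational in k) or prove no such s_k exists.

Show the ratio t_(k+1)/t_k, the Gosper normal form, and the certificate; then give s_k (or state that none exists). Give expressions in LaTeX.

Compute t_(k+1)/t_k: get k + 1.
A = k + 1, B = 1, C = 1.
Need (k + 1)·f(k+1) − (1)·f(k) = 1.
Bound: deg f ≤ -1.
deg f ≤ -1 is impossible — no certificate.

no hypergeometric antidifference exists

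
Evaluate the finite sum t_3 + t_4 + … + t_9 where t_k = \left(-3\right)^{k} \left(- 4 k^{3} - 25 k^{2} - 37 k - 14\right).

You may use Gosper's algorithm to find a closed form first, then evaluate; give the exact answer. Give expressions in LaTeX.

Σ = 83201796

t_(k+1)/t_k = 3*(-4*k**3 - 37*k**2 - 99*k - 80)/(4*k**3 + 25*k**2 + 37*k + 14).
A = -3, B = 1, C = k**3 + 25*k**2/4 + 37*k/4 + 7/2.
Need (-3)·f(k+1) − (1)·f(k) = k**3 + 25*k**2/4 + 37*k/4 + 7/2.
d = 3 from the (0,0,3) case.
Solving with deg f ≤ 3: f(k) = -(k**3 + 4*k**2 + k - 1)/4.
Then R = B(k−1)f/C = -(k**3 + 4*k**2 + k - 1)/(4*k**3 + 25*k**2 + 37*k + 14), so s_k = R(k)·t_k = (-3)**k*(k**3 + 4*k**2 + k - 1).
s_(k+1) − s_k = (-3)**k*(-4*k**3 - 25*k**2 - 37*k - 14) = t_k.
Telescoping: Σ = s_(10) − s_(3) = 83200041 − (-1755) = 83201796.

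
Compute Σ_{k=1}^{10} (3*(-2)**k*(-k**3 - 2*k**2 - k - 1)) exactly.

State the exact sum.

t_(k+1)/t_k = 2*(-k**3 - 5*k**2 - 8*k - 5)/(k**3 + 2*k**2 + k + 1).
A = -2, B = 1, C = k**3 + 2*k**2 + k + 1.
Solve (-2)·f(k+1) − (1)·f(k) = k**3 + 2*k**2 + k + 1.
From deg A=0, deg B=0, deg C=3: d=3.
Solving with deg f ≤ 3: f(k) = -(k**3 - k + 1)/3.
Get s_k = R·t_k = (-2)**k*(k**3 - k + 1) with R(k) = B(k−1)f(k)/C(k) = -(k**3 - k + 1)/(3*(k**3 + 2*k**2 + k + 1)).
Check: Δs_k = (-2)**k*(-k**3 + 3*k - 2*(k + 1)**3 - 1). ✓
Σ_(k=1)^(10) t_k = s_(11) − s_(1) = -2705408 − (-2) = -2705406.

Σ = -2705406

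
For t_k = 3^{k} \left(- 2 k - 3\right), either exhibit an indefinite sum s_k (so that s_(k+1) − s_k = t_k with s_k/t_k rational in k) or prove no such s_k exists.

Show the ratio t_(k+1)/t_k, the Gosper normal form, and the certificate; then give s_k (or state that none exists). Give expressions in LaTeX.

s_k = - 3^{k} k

r(k) = 3*(2*k + 5)/(2*k + 3) after simplifying.
So A=3 and B=1, with C=k + 3/2.
f must satisfy (3)·f(k+1) − (1)·f(k) = k + 3/2.
From deg A=0, deg B=0, deg C=1: d=1.
Solving with deg f ≤ 1: f(k) = k/2.
Get s_k = R·t_k = -3**k*k with R(k) = B(k−1)f(k)/C(k) = k/(2*k + 3).
Check: Δs_k = 3**k*(-2*k - 3). ✓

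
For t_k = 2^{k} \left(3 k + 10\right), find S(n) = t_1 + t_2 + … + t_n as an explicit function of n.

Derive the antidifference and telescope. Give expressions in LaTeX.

Step 1: r(k) = 2*(3*k + 13)/(3*k + 10).
Normal form (A,B,C) = (2, 1, k + 10/3).
Need (2)·f(k+1) − (1)·f(k) = k + 10/3.
deg f ≤ 1 (via 0,0,1).
Coefficient equations give f(k) = (3*k + 4)/3.
So s_k = (B(k−1)f/C)·t_k = ((3*k + 4)/(3*k + 10))·t_k = 2**k*(3*k + 4).
Check: Δs_k = 2**k*(3*k + 10). ✓
Σ_(k=1)^n t_k = s_(n+1) − s_(1) = (2**(n + 1)*(3*n + 7)) − (14), i.e. 6*2**n*n + 14*2**n - 14.

S(n) = 6 \cdot 2^{n} n + 14 \cdot 2^{n} - 14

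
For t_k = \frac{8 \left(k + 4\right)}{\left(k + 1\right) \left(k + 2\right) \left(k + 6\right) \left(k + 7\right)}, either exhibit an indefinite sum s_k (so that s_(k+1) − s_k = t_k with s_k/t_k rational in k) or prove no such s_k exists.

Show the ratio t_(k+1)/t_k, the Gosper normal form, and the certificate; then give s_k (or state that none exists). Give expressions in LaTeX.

Compute t_(k+1)/t_k: get (k + 1)*(k + 5)*(k + 6)/((k + 3)*(k + 4)*(k + 8)).
Factor: A=k + 1; B=k + 8; C=k**4 + 16*k**3 + 95*k**2 + 248*k + 240.
Set up (k + 1)·f(k+1) − (k + 7)·f(k) − (k**4 + 16*k**3 + 95*k**2 + 248*k + 240) = 0.
From deg A=1, deg B=1, deg C=4: d=6.
Coefficient equations give f(k) = k*(k + 2)*(k + 3)*(k + 4)*(k + 5)*(k + 7)/12.
Certificate R = B(k−1)f/C = k*(k + 2)*(k + 7)**2/(12*(k + 4)) gives s_k = 2*k*(k + 7)/(3*(k**2 + 7*k + 6)).
Verify: 8*(k + 4)/(k**4 + 16*k**3 + 83*k**2 + 152*k + 84) matches t_k.

s_k = \frac{2 k \left(k + 7\right)}{3 \left(k^{2} + 7 k + 6\right)}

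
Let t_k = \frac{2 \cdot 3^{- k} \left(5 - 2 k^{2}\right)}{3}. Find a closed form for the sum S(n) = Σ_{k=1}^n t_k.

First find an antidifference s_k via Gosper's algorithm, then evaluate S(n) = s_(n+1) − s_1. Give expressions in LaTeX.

S(n) = 3^{- n - 1} \left(- 3^{n} + 2 n^{2} + 6 n + 1\right)

Step 1: r(k) = (2*(k + 1)**2 - 5)/(3*(2*k**2 - 5)).
Gosper form: A/B · C(k+1)/C(k) with A=1/3, B=1, C=k**2 - 5/2.
Key eq: (1/3)·f(k+1) = (1)·f(k) + (k**2 - 5/2).
Degrees (0,0,2) ⇒ d ≤ 2.
Match coefficients ⇒ f(k) = -3*(2*k**2 + 2*k - 3)/4.
So s_k = (B(k−1)f/C)·t_k = (-3*(2*k**2 + 2*k - 3)/(2*(2*k**2 - 5)))·t_k = (2*k**2 + 2*k - 3)/3**k.
Check: Δs_k = 2*(5 - 2*k**2)/(3*3**k). ✓
s_(n+1) = 3**(-n - 1)*(2*n**2 + 6*n + 1) and s_(1) = 1/3, so S(n) = 3**(-n - 1)*(-3**n + 2*n**2 + 6*n + 1).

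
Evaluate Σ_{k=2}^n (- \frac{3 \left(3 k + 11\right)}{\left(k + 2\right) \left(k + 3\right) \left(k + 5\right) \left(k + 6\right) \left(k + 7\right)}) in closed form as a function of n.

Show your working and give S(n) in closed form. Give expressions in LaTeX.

S(n) = \frac{3 \left(- n^{3} - 16 n^{2} - 81 n + 98\right)}{224 \left(n^{3} + 16 n^{2} + 81 n + 126\right)}

t_(k+1)/t_k = (k + 2)*(k + 5)*(3*k + 14)/((k + 4)*(k + 8)*(3*k + 11)).
Gosper form: A/B · C(k+1)/C(k) with A=k + 2, B=k + 8, C=k**2 + 23*k/3 + 44/3.
Set up (k + 2)·f(k+1) − (k + 7)·f(k) − (k**2 + 23*k/3 + 44/3) = 0.
From deg A=1, deg B=1, deg C=2: d=5.
Solve for f: f(k) = k*(k + 3)*(k + 4)*(k**2 + 13*k + 52)/180 (degree 5 ≤ 5).
Get s_k = R·t_k = k*(-k**2 - 13*k - 52)/(20*(k**3 + 13*k**2 + 52*k + 60)) with R(k) = B(k−1)f(k)/C(k) = k*(k + 3)*(k + 7)*(k**2 + 13*k + 52)/(60*(3*k + 11)).
Check: Δs_k = 3*(-3*k - 11)/(k**5 + 23*k**4 + 203*k**3 + 853*k**2 + 1692*k + 1260). ✓
Evaluate: s_(n+1) = (-n**3 - 16*n**2 - 81*n - 66)/(20*(n**3 + 16*n**2 + 81*n + 126)); subtract s_(2) = -41/1120 ⇒ S(n) = 3*(-n**3 - 16*n**2 - 81*n + 98)/(224*(n**3 + 16*n**2 + 81*n + 126)).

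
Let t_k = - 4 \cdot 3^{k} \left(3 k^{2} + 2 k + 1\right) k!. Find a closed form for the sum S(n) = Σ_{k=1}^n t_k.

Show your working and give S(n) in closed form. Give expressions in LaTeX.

t_(k+1)/t_k = 3*(3*k**3 + 11*k**2 + 14*k + 6)/(3*k**2 + 2*k + 1).
Take A(k)=3*k + 3, B(k)=1, C(k)=k**2 + 2*k/3 + 1/3.
Key eq: (3*k + 3)·f(k+1) = (1)·f(k) + (k**2 + 2*k/3 + 1/3).
From deg A=1, deg B=0, deg C=2: d=1.
Solve for f: f(k) = (k - 1)/3 (degree 1 ≤ 1).
So s_k = (B(k−1)f/C)·t_k = ((k - 1)/(3*k**2 + 2*k + 1))·t_k = -4*3**k*(k - 1)*factorial(k).
Verify: -4*3**k*(3*k**2 + 2*k + 1)*factorial(k) matches t_k.
Σ_(k=1)^n t_k = s_(n+1) − s_(1) = (-12*3**n*n*factorial(n + 1)) − (0), i.e. -12*3**n*n*factorial(n + 1).

S(n) = - 12 \cdot 3^{n} n \left(n + 1\right)!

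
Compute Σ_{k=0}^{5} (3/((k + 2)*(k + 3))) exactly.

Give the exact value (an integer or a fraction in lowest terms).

Σ = 9/8

Step 1: r(k) = (k + 2)/(k + 4).
Normal form (A,B,C) = (k + 2, k + 4, 1).
f must satisfy (k + 2)·f(k+1) − (k + 3)·f(k) = 1.
From deg A=1, deg B=1, deg C=0: d=1.
Match coefficients ⇒ f(k) = k/2.
Then R = B(k−1)f/C = k*(k + 3)/2, so s_k = R(k)·t_k = 3*k/(2*(k + 2)).
Verify: 3/(k**2 + 5*k + 6) matches t_k.
Σ_(k=0)^(5) t_k = s_(6) − s_(0) = 9/8 − (0) = 9/8.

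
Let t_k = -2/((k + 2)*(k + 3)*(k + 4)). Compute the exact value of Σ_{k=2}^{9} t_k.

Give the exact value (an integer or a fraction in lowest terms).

Ratio r(k) = (k + 2)/(k + 5).
Take A(k)=k + 2, B(k)=k + 5, C(k)=1.
Solve (k + 2)·f(k+1) − (k + 4)·f(k) = 1.
d = 2 from the (1,1,0) case.
Solve for f: f(k) = k*(k + 5)/12 (degree 2 ≤ 2).
Get s_k = R·t_k = k*(-k - 5)/(6*(k + 2)*(k + 3)) with R(k) = B(k−1)f(k)/C(k) = k*(k + 4)*(k + 5)/12.
Δs = -2/(k**3 + 9*k**2 + 26*k + 24), as required.
Telescoping: Σ = s_(10) − s_(2) = -25/156 − (-7/60) = -17/390.

Σ = -17/390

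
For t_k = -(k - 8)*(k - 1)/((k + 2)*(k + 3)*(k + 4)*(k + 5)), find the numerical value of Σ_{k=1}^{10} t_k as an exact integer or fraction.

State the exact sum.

Σ = 37/1820

r(k) = k*(k - 7)*(k + 2)/((k - 8)*(k - 1)*(k + 6)) after simplifying.
Gosper form: A/B · C(k+1)/C(k) with A=k + 2, B=k + 6, C=k**2 - 9*k + 8.
Set up (k + 2)·f(k+1) − (k + 5)·f(k) − (k**2 - 9*k + 8) = 0.
From deg A=1, deg B=1, deg C=2: d=3.
Coefficient equations give f(k) = k*(k**2 - 3*k + 50)/12.
R(k) = B(k−1)·f(k)/C(k) = k*(k + 5)*(k**2 - 3*k + 50)/(12*(k - 8)*(k - 1)); s_k = R·t_k = k*(-k**2 + 3*k - 50)/(12*(k**3 + 9*k**2 + 26*k + 24)).
Δs = (-k**2 + 9*k - 8)/(k**4 + 14*k**3 + 71*k**2 + 154*k + 120), as required.
Sum = s_(11) − s_(1); s_(11) = -253/5460, s_(1) = -1/15 ⇒ 37/1820.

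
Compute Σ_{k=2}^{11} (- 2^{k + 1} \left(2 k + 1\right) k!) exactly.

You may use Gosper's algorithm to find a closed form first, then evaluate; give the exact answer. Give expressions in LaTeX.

t_(k+1)/t_k = 2*(k + 1)*(2*k + 3)/(2*k + 1).
So A=2*k + 2 and B=1, with C=k + 1/2.
Set up (2*k + 2)·f(k+1) − (1)·f(k) − (k + 1/2) = 0.
deg f ≤ 0 (via 1,0,1).
Match coefficients ⇒ f(k) = 1/2.
R(k) = B(k−1)·f(k)/C(k) = 1/(2*k + 1); s_k = R·t_k = -2**(k + 1)*factorial(k).
s_(k+1) − s_k = -2**(k + 1)*(2*k + 1)*factorial(k) = t_k.
Σ_(k=2)^(11) t_k = s_(12) − s_(2) = -3923981107200 − (-16) = -3923981107184.

Σ = -3923981107184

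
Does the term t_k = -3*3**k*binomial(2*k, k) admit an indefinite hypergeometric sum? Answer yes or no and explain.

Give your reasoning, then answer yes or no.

No. Not Gosper-summable.

t_(k+1)/t_k = 6*(2*k + 1)/(k + 1).
Take A(k)=12*k + 6, B(k)=k + 1, C(k)=1.
Solve (12*k + 6)·f(k+1) − (k)·f(k) = 1.
From deg A=1, deg B=1, deg C=0: d=-1.
deg f ≤ -1 is impossible — no certificate.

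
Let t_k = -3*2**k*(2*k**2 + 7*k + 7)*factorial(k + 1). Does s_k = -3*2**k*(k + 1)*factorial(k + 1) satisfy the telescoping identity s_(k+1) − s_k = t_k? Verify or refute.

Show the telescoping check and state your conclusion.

valid (s_(k+1) − s_k reduces to t_k)

s_(k+1) = -6*2**k*(k + 2)*factorial(k + 2)
s_(k+1) − s_k = -3*2**k*(2*k**2 + 7*k + 7)*factorial(k + 1)
(s_(k+1) − s_k) − t_k = 0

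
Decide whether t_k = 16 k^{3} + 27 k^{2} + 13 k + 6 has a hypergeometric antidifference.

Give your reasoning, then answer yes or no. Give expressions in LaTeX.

r(k) = (16*k**3 + 75*k**2 + 115*k + 62)/(16*k**3 + 27*k**2 + 13*k + 6) after simplifying.
Factor: A=1; B=1; C=k**3 + 27*k**2/16 + 13*k/16 + 3/8.
Solve (1)·f(k+1) − (1)·f(k) = k**3 + 27*k**2/16 + 13*k/16 + 3/8.
d = 4 from the (0,0,3) case.
Match coefficients ⇒ f(k) = k*(4*k**3 + k**2 - 3*k + 4)/16.
Certificate R = B(k−1)f/C = k*(4*k**3 + k**2 - 3*k + 4)/(16*k**3 + 27*k**2 + 13*k + 6) gives s_k = k*(4*k**3 + k**2 - 3*k + 4).
s_(k+1) − s_k = 16*k**3 + 27*k**2 + 13*k + 6 = t_k.

Yes. s_k = k \left(4 k^{3} + k^{2} - 3 k + 4\right).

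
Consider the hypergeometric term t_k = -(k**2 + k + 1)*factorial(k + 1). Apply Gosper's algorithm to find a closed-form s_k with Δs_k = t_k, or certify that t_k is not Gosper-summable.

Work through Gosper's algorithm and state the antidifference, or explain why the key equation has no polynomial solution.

s_k = -(k - 1)*factorial(k + 1)

Ratio r(k) = (k + 2)*(k + (k + 1)**2 + 2)/(k**2 + k + 1).
A = k + 2, B = 1, C = k**2 + k + 1.
Key eq: (k + 2)·f(k+1) = (1)·f(k) + (k**2 + k + 1).
From deg A=1, deg B=0, deg C=2: d=1.
Solving with deg f ≤ 1: f(k) = k - 1.
R(k) = B(k−1)·f(k)/C(k) = (k - 1)/(k**2 + k + 1); s_k = R·t_k = -(k - 1)*factorial(k + 1).
s_(k+1) − s_k = -(k**2 + k + 1)*factorial(k + 1) = t_k.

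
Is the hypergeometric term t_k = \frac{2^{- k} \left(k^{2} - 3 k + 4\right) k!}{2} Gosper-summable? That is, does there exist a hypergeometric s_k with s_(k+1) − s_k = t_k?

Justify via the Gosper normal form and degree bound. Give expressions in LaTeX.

Yes. s_k = 2^{- k} \left(k - 3\right) k!.

r(k) = (k**3 + k + 2)/(2*(k**2 - 3*k + 4)) after simplifying.
Gosper form: A/B · C(k+1)/C(k) with A=k/2 + 1/2, B=1, C=k**2 - 3*k + 4.
f must satisfy (k/2 + 1/2)·f(k+1) − (1)·f(k) = k**2 - 3*k + 4.
deg f ≤ 1 (via 1,0,2).
Solve for f: f(k) = 2*(k - 3) (degree 1 ≤ 1).
Then R = B(k−1)f/C = 2*(k - 3)/(k**2 - 3*k + 4), so s_k = R(k)·t_k = (k - 3)*factorial(k)/2**k.
Δs = (k**2 - 3*k + 4)*factorial(k)/(2*2**k), as required.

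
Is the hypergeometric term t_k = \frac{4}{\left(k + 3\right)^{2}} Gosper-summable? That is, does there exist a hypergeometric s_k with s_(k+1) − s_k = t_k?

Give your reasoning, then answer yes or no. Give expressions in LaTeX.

Compute t_(k+1)/t_k: get (k + 3)**2/(k + 4)**2.
Gosper form: A/B · C(k+1)/C(k) with A=k**2 + 6*k + 9, B=k**2 + 8*k + 16, C=1.
Need (k**2 + 6*k + 9)·f(k+1) − (k**2 + 6*k + 9)·f(k) = 1.
Bound: deg f ≤ 0.
Put f(k) = c0: A·f(k+1) − B(k−1)·f(k) − C = -1; need -1 = 0 — inconsistent ⇒ no f, not summable.

No — t_k has no hypergeometric antidifference.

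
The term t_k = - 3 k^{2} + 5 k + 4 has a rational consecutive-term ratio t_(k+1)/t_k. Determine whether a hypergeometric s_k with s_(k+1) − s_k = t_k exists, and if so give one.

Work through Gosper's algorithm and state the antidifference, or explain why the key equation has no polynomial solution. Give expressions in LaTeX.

Compute t_(k+1)/t_k: get (3*k**2 + k - 6)/(3*k**2 - 5*k - 4).
Take A(k)=1, B(k)=1, C(k)=k**2 - 5*k/3 - 4/3.
Solve (1)·f(k+1) − (1)·f(k) = k**2 - 5*k/3 - 4/3.
deg f ≤ 3 (via 0,0,2).
A polynomial solution: f(k) = k*(k**2 - 4*k - 1)/3.
Certificate R = B(k−1)f/C = k*(k**2 - 4*k - 1)/(3*k**2 - 5*k - 4) gives s_k = k*(-k**2 + 4*k + 1).
Verify: -3*k**2 + 5*k + 4 matches t_k.

s_k = k \left(- k^{2} + 4 k + 1\right)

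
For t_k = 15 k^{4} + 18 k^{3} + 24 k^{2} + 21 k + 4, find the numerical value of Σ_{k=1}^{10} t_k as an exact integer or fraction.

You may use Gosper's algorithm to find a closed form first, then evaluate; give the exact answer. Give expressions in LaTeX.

Ratio r(k) = (15*k**4 + 78*k**3 + 168*k**2 + 183*k + 82)/(15*k**4 + 18*k**3 + 24*k**2 + 21*k + 4).
Take A(k)=1, B(k)=1, C(k)=k**4 + 6*k**3/5 + 8*k**2/5 + 7*k/5 + 4/15.
Solve (1)·f(k+1) − (1)·f(k) = k**4 + 6*k**3/5 + 8*k**2/5 + 7*k/5 + 4/15.
deg f ≤ 5 (via 0,0,4).
Match coefficients ⇒ f(k) = k*(3*k**4 - 3*k**3 + 4*k**2 + 3*k - 3)/15.
Get s_k = R·t_k = k*(3*k**4 - 3*k**3 + 4*k**2 + 3*k - 3) with R(k) = B(k−1)f(k)/C(k) = k*(3*k**4 - 3*k**3 + 4*k**2 + 3*k - 3)/(15*k**4 + 18*k**3 + 24*k**2 + 21*k + 4).
Verify: 15*k**4 + 18*k**3 + 24*k**2 + 21*k + 4 matches t_k.
Σ_(k=1)^(10) t_k = s_(11) − s_(1) = 444884 − (4) = 444880.

Σ = 444880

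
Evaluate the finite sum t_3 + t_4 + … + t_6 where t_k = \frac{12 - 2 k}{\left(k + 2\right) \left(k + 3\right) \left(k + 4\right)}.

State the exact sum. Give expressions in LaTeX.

Compute t_(k+1)/t_k: get (k - 5)*(k + 2)/((k - 6)*(k + 5)).
Take A(k)=k + 2, B(k)=k + 5, C(k)=k - 6.
f must satisfy (k + 2)·f(k+1) − (k + 4)·f(k) = k - 6.
From deg A=1, deg B=1, deg C=1: d=2.
Solving with deg f ≤ 2: f(k) = -k*(k + 8)/3.
R(k) = B(k−1)·f(k)/C(k) = -k*(k + 4)*(k + 8)/(3*(k - 6)); s_k = R·t_k = 2*k*(k + 8)/(3*(k + 2)*(k + 3)).
s_(k+1) − s_k = 2*(6 - k)/(k**3 + 9*k**2 + 26*k + 24) = t_k.
Sum = s_(7) − s_(3); s_(7) = 7/9, s_(3) = 11/15 ⇒ 2/45.

Σ = 2/45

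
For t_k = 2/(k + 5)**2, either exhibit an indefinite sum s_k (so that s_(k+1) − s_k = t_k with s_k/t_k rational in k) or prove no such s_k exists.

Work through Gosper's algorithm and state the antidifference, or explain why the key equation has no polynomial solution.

Ratio r(k) = (k + 5)**2/(k + 6)**2.
Normal form (A,B,C) = (k**2 + 10*k + 25, k**2 + 12*k + 36, 1).
f must satisfy (k**2 + 10*k + 25)·f(k+1) − (k**2 + 10*k + 25)·f(k) = 1.
deg f ≤ 0 (via 2,2,0).
Generic f = c0 gives residual -1; -1 = 0 cannot hold, so t_k is not Gosper-summable.

not Gosper-summable; s_k does not exist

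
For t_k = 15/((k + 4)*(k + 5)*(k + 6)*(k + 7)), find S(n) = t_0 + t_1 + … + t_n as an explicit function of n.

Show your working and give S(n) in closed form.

Ratio r(k) = (k + 4)/(k + 8).
Take A(k)=k + 4, B(k)=k + 8, C(k)=1.
Set up (k + 4)·f(k+1) − (k + 7)·f(k) − (1) = 0.
deg f ≤ 3 (via 1,1,0).
Match coefficients ⇒ f(k) = k*(k**2 + 15*k + 74)/360.
So s_k = (B(k−1)f/C)·t_k = (k*(k + 7)*(k**2 + 15*k + 74)/360)·t_k = k*(k**2 + 15*k + 74)/(24*(k + 4)*(k + 5)*(k + 6)).
Check: Δs_k = 15/(k**4 + 22*k**3 + 179*k**2 + 638*k + 840). ✓
s_(n+1) = (n**3 + 18*n**2 + 107*n + 90)/(24*(n**3 + 18*n**2 + 107*n + 210)) and s_(0) = 0, so S(n) = (n**3 + 18*n**2 + 107*n + 90)/(24*(n**3 + 18*n**2 + 107*n + 210)).

S(n) = (n**3 + 18*n**2 + 107*n + 90)/(24*(n**3 + 18*n**2 + 107*n + 210))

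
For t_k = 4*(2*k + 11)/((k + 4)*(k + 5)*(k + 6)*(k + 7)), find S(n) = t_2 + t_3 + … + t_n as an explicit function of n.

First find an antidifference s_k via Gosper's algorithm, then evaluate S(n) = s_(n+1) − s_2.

S(n) = (n**2 + 12*n - 13)/(12*(n**2 + 12*n + 35))

Compute t_(k+1)/t_k: get (k + 4)*(2*k + 13)/((k + 8)*(2*k + 11)).
Normal form (A,B,C) = (k + 4, k + 8, k + 11/2).
Set up (k + 4)·f(k+1) − (k + 7)·f(k) − (k + 11/2) = 0.
From deg A=1, deg B=1, deg C=1: d=3.
Solve for f: f(k) = k*(k + 5)*(k + 10)/48 (degree 3 ≤ 3).
So s_k = (B(k−1)f/C)·t_k = (k*(k + 5)*(k + 7)*(k + 10)/(24*(2*k + 11)))·t_k = k*(k + 10)/(6*(k**2 + 10*k + 24)).
Verify: 4*(2*k + 11)/(k**4 + 22*k**3 + 179*k**2 + 638*k + 840) matches t_k.
Evaluate: s_(n+1) = (n**2 + 12*n + 11)/(6*(n**2 + 12*n + 35)); subtract s_(2) = 1/12 ⇒ S(n) = (n**2 + 12*n - 13)/(12*(n**2 + 12*n + 35)).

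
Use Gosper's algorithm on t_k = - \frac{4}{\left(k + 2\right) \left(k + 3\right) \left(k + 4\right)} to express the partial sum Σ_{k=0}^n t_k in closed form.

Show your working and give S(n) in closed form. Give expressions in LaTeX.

The ratio is (k + 2)/(k + 5).
Gosper form: A/B · C(k+1)/C(k) with A=k + 2, B=k + 5, C=1.
Set up (k + 2)·f(k+1) − (k + 4)·f(k) − (1) = 0.
From deg A=1, deg B=1, deg C=0: d=2.
A polynomial solution: f(k) = k*(k + 5)/12.
Get s_k = R·t_k = k*(-k - 5)/(3*(k + 2)*(k + 3)) with R(k) = B(k−1)f(k)/C(k) = k*(k + 4)*(k + 5)/12.
Check: Δs_k = -4/(k**3 + 9*k**2 + 26*k + 24). ✓
s_(n+1) = (-n**2 - 7*n - 6)/(3*(n**2 + 7*n + 12)) and s_(0) = 0, so S(n) = (-n**2 - 7*n - 6)/(3*(n**2 + 7*n + 12)).

S(n) = \frac{- n^{2} - 7 n - 6}{3 \left(n^{2} + 7 n + 12\right)}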